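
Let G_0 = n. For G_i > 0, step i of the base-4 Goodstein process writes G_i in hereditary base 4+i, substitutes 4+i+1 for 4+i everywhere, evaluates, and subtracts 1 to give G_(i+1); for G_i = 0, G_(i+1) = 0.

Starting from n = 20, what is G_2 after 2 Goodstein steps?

20 —HB4→ 4^2 + 4 —bump→ 5^2 + 5 = 30 —(−1)→ 29
29 —HB5→ 5^2 + 4 —bump→ 6^2 + 4 = 40 —(−1)→ 39

39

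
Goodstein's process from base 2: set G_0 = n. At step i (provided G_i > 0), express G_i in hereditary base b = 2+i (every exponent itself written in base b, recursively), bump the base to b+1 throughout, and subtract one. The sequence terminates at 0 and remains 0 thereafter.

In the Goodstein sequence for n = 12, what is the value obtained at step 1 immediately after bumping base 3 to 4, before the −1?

1066

G_0=12  [base 2] 2^(2 + 1) + 2^2  →[2↦3]→  3^(3 + 1) + 3^3 = 108  −1 ⇒ G_1=107
G_1=107  [base 3] 3^(3 + 1) + 2·3^2 + 2·3 + 2  →[3↦4]→  4^(4 + 1) + 2·4^2 + 2·4 + 2 = 1066  −1 ⇒ G_2=1065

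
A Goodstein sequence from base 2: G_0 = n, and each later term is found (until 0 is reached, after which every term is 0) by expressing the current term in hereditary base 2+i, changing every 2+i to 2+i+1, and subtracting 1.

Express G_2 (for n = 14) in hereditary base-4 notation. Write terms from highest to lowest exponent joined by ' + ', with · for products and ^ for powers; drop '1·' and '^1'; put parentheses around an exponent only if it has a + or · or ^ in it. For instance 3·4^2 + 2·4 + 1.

[0] 14 ≡ 2^(2 + 1) + 2^2 + 2 (base 2). Lift 3: 111. −1: 110.
[1] 110 ≡ 3^(3 + 1) + 3^3 + 2 (base 3). Lift 4: 1282. −1: 1281.
[2] 1281 ≡ 4^(4 + 1) + 4^4 + 1 (base 4). Lift 5: 18751. −1: 18750.

4^(4 + 1) + 4^4 + 1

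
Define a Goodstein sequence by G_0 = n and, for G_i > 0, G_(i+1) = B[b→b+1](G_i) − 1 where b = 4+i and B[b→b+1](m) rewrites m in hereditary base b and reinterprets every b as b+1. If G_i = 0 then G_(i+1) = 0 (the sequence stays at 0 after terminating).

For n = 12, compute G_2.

base 4: 12 = 3·4; at 5: 3·5 = 15; next = 14
base 5: 14 = 2·5 + 4; at 6: 2·6 + 4 = 16; next = 15
base 6: 15 = 2·6 + 3; at 7: 2·7 + 3 = 17; next = 16

15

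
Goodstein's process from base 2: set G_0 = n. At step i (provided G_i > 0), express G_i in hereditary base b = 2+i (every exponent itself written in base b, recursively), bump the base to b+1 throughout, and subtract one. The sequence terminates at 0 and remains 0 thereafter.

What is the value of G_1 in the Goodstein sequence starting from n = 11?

base 2: 11 = 2^(2 + 1) + 2 + 1; at 3: 3^(3 + 1) + 3 + 1 = 85; next = 84
base 3: 84 = 3^(3 + 1) + 3; at 4: 4^(4 + 1) + 4 = 1028; next = 1027

84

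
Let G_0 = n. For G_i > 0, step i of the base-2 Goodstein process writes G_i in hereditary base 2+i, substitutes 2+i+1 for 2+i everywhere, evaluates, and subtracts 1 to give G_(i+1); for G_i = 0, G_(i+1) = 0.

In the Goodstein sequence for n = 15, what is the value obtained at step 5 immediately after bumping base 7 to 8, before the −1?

step 0: 15 = 2^(2 + 1) + 2^2 + 2 + 1; sub 3 for 2: 3^(3 + 1) + 3^3 + 3 + 1; = 112; G_1 = 112−1 = 111
step 1: 111 = 3^(3 + 1) + 3^3 + 3; sub 4 for 3: 4^(4 + 1) + 4^4 + 4; = 1284; G_2 = 1284−1 = 1283
step 2: 1283 = 4^(4 + 1) + 4^4 + 3; sub 5 for 4: 5^(5 + 1) + 5^5 + 3; = 18753; G_3 = 18753−1 = 18752
step 3: 18752 = 5^(5 + 1) + 5^5 + 2; sub 6 for 5: 6^(6 + 1) + 6^6 + 2; = 326594; G_4 = 326594−1 = 326593
step 4: 326593 = 6^(6 + 1) + 6^6 + 1; sub 7 for 6: 7^(7 + 1) + 7^7 + 1; = 6588345; G_5 = 6588345−1 = 6588344
step 5: 6588344 = 7^(7 + 1) + 7^7; sub 8 for 7: 8^(8 + 1) + 8^8; = 150994944; G_6 = 150994944−1 = 150994943

150994944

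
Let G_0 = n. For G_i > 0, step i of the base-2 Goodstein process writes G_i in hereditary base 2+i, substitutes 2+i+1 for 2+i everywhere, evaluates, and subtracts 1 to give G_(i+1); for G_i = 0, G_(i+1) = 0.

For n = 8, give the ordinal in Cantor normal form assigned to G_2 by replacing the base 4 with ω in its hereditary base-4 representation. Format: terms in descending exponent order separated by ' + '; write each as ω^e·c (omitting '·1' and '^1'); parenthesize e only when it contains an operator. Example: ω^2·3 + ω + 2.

i=0: 8 = 2^(2 + 1) (b=2); 2→3: 3^(3 + 1) = 81; 81−1 = 80
i=1: 80 = 2·3^3 + 2·3^2 + 2·3 + 2 (b=3); 3→4: 2·4^4 + 2·4^2 + 2·4 + 2 = 554; 554−1 = 553
i=2: 553 = 2·4^4 + 2·4^2 + 2·4 + 1 (b=4); 4→5: 2·5^5 + 2·5^2 + 2·5 + 1 = 6311; 6311−1 = 6310

ω^ω·2 + ω^2·2 + ω·2 + 1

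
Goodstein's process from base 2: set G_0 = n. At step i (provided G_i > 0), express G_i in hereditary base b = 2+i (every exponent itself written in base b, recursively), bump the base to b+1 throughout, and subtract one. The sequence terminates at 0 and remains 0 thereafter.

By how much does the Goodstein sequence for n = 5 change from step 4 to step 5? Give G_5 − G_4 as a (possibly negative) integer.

5 —HB2→ 2^2 + 1 —bump→ 3^3 + 1 = 28 —(−1)→ 27
27 —HB3→ 3^3 —bump→ 4^4 = 256 —(−1)→ 255
255 —HB4→ 3·4^3 + 3·4^2 + 3·4 + 3 —bump→ 3·5^3 + 3·5^2 + 3·5 + 3 = 468 —(−1)→ 467
467 —HB5→ 3·5^3 + 3·5^2 + 3·5 + 2 —bump→ 3·6^3 + 3·6^2 + 3·6 + 2 = 776 —(−1)→ 775
775 —HB6→ 3·6^3 + 3·6^2 + 3·6 + 1 —bump→ 3·7^3 + 3·7^2 + 3·7 + 1 = 1198 —(−1)→ 1197

422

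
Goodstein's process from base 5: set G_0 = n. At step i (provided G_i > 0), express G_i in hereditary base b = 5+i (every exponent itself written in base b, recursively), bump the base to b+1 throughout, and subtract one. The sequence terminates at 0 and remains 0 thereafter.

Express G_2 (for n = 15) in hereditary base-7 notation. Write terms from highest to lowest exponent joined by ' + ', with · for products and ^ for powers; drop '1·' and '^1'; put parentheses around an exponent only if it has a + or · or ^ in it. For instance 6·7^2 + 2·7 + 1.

2·7 + 4

(0) 15|_5 = 3·5 ↦ 3·6|_6 = 18 ⇒ 17
(1) 17|_6 = 2·6 + 5 ↦ 2·7 + 5|_7 = 19 ⇒ 18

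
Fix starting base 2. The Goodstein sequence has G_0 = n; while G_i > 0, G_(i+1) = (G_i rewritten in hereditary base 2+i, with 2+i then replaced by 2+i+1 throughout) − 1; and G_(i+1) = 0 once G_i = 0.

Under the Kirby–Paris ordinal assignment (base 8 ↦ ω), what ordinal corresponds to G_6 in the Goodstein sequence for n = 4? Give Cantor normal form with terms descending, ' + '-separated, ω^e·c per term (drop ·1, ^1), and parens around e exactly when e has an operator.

ω^2·2 + ω + 3

i=0: 4 = 2^2 (b=2); 2→3: 3^3 = 27; 27−1 = 26
i=1: 26 = 2·3^2 + 2·3 + 2 (b=3); 3→4: 2·4^2 + 2·4 + 2 = 42; 42−1 = 41
i=2: 41 = 2·4^2 + 2·4 + 1 (b=4); 4→5: 2·5^2 + 2·5 + 1 = 61; 61−1 = 60
i=3: 60 = 2·5^2 + 2·5 (b=5); 5→6: 2·6^2 + 2·6 = 84; 84−1 = 83
i=4: 83 = 2·6^2 + 6 + 5 (b=6); 6→7: 2·7^2 + 7 + 5 = 110; 110−1 = 109
i=5: 109 = 2·7^2 + 7 + 4 (b=7); 7→8: 2·8^2 + 8 + 4 = 140; 140−1 = 139
i=6: 139 = 2·8^2 + 8 + 3 (b=8); 8→9: 2·9^2 + 9 + 3 = 174; 174−1 = 173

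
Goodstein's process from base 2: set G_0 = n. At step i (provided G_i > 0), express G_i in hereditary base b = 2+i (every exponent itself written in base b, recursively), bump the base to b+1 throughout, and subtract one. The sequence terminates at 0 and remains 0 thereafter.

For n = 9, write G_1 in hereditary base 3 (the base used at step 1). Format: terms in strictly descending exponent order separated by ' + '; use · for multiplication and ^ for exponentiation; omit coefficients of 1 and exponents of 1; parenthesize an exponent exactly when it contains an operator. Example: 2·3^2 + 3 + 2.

base 2: 9 = 2^(2 + 1) + 1; at 3: 3^(3 + 1) + 1 = 82; next = 81
base 3: 81 = 3^(3 + 1); at 4: 4^(4 + 1) = 1024; next = 1023

3^(3 + 1)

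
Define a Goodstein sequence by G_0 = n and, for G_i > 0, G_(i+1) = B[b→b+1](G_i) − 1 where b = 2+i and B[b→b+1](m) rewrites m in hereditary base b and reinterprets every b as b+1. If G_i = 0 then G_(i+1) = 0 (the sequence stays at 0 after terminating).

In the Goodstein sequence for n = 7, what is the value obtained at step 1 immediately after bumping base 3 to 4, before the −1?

260

i=0: 7 = 2^2 + 2 + 1 (b=2); 2→3: 3^3 + 3 + 1 = 31; 31−1 = 30
i=1: 30 = 3^3 + 3 (b=3); 3→4: 4^4 + 4 = 260; 260−1 = 259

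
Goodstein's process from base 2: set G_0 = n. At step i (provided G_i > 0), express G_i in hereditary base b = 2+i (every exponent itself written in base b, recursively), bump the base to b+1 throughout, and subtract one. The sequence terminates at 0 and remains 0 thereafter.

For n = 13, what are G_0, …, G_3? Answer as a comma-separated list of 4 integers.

G_0 = 13. HB_2(13) = 2^(2 + 1) + 2^2 + 1. Bump = 109. G_1 = 108.
G_1 = 108. HB_3(108) = 3^(3 + 1) + 3^3. Bump = 1280. G_2 = 1279.
G_2 = 1279. HB_4(1279) = 4^(4 + 1) + 3·4^3 + 3·4^2 + 3·4 + 3. Bump = 16093. G_3 = 16092.

13, 108, 1279, 16092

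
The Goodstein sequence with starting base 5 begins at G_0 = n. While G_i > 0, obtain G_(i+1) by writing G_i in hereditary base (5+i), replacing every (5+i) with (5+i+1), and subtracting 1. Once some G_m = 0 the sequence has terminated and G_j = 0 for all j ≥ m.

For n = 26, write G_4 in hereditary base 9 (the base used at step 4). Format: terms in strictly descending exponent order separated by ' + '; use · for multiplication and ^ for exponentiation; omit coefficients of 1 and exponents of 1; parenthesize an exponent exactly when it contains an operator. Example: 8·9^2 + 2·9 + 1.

26 —HB5→ 5^2 + 1 —bump→ 6^2 + 1 = 37 —(−1)→ 36
36 —HB6→ 6^2 —bump→ 7^2 = 49 —(−1)→ 48
48 —HB7→ 6·7 + 6 —bump→ 6·8 + 6 = 54 —(−1)→ 53
53 —HB8→ 6·8 + 5 —bump→ 6·9 + 5 = 59 —(−1)→ 58
58 —HB9→ 6·9 + 4 —bump→ 6·10 + 4 = 64 —(−1)→ 63

6·9 + 4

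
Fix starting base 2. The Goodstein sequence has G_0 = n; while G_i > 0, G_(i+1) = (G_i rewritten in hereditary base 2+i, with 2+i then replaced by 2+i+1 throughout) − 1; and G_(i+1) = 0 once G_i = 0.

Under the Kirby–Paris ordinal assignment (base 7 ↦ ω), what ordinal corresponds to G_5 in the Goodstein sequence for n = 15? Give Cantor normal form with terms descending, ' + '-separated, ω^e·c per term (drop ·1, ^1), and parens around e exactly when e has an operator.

G_0 = 15. HB_2(15) = 2^(2 + 1) + 2^2 + 2 + 1. Bump = 112. G_1 = 111.
G_1 = 111. HB_3(111) = 3^(3 + 1) + 3^3 + 3. Bump = 1284. G_2 = 1283.
G_2 = 1283. HB_4(1283) = 4^(4 + 1) + 4^4 + 3. Bump = 18753. G_3 = 18752.
G_3 = 18752. HB_5(18752) = 5^(5 + 1) + 5^5 + 2. Bump = 326594. G_4 = 326593.
G_4 = 326593. HB_6(326593) = 6^(6 + 1) + 6^6 + 1. Bump = 6588345. G_5 = 6588344.

ω^(ω + 1) + ω^ω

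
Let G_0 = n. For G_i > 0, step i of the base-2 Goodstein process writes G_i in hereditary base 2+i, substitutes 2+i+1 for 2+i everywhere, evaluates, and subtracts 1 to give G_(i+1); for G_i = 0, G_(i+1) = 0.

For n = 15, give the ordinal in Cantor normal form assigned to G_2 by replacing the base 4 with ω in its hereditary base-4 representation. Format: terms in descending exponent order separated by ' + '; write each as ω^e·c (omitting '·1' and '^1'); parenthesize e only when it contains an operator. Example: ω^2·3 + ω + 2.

G_0=15  [base 2] 2^(2 + 1) + 2^2 + 2 + 1  →[2↦3]→  3^(3 + 1) + 3^3 + 3 + 1 = 112  −1 ⇒ G_1=111
G_1=111  [base 3] 3^(3 + 1) + 3^3 + 3  →[3↦4]→  4^(4 + 1) + 4^4 + 4 = 1284  −1 ⇒ G_2=1283

ω^(ω + 1) + ω^ω + 3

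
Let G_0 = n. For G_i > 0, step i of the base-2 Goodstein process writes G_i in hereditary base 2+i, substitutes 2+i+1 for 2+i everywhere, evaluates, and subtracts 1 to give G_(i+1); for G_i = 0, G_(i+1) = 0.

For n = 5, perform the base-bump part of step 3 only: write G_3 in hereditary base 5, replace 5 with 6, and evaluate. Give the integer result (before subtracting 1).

(0) 5|_2 = 2^2 + 1 ↦ 3^3 + 1|_3 = 28 ⇒ 27
(1) 27|_3 = 3^3 ↦ 4^4|_4 = 256 ⇒ 255
(2) 255|_4 = 3·4^3 + 3·4^2 + 3·4 + 3 ↦ 3·5^3 + 3·5^2 + 3·5 + 3|_5 = 468 ⇒ 467
(3) 467|_5 = 3·5^3 + 3·5^2 + 3·5 + 2 ↦ 3·6^3 + 3·6^2 + 3·6 + 2|_6 = 776 ⇒ 775

776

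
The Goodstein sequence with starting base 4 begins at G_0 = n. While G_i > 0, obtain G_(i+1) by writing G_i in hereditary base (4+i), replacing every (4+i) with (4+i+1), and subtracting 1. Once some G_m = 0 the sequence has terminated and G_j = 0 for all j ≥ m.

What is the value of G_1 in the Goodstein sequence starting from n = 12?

14

G_0=12  [base 4] 3·4  →[4↦5]→  3·5 = 15  −1 ⇒ G_1=14
G_1=14  [base 5] 2·5 + 4  →[5↦6]→  2·6 + 4 = 16  −1 ⇒ G_2=15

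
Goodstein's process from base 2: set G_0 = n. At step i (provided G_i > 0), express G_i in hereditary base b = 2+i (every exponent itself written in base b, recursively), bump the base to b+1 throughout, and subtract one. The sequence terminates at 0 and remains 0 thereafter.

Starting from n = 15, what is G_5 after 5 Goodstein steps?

6588344

(0) 15|_2 = 2^(2 + 1) + 2^2 + 2 + 1 ↦ 3^(3 + 1) + 3^3 + 3 + 1|_3 = 112 ⇒ 111
(1) 111|_3 = 3^(3 + 1) + 3^3 + 3 ↦ 4^(4 + 1) + 4^4 + 4|_4 = 1284 ⇒ 1283
(2) 1283|_4 = 4^(4 + 1) + 4^4 + 3 ↦ 5^(5 + 1) + 5^5 + 3|_5 = 18753 ⇒ 18752
(3) 18752|_5 = 5^(5 + 1) + 5^5 + 2 ↦ 6^(6 + 1) + 6^6 + 2|_6 = 326594 ⇒ 326593
(4) 326593|_6 = 6^(6 + 1) + 6^6 + 1 ↦ 7^(7 + 1) + 7^7 + 1|_7 = 6588345 ⇒ 6588344
(5) 6588344|_7 = 7^(7 + 1) + 7^7 ↦ 8^(8 + 1) + 8^8|_8 = 150994944 ⇒ 150994943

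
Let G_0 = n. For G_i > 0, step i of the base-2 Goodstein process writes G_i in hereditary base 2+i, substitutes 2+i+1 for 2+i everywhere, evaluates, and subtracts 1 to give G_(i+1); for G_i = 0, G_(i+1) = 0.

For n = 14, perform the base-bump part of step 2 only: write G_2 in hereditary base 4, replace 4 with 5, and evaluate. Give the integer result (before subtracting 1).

G_0 = 14. HB_2(14) = 2^(2 + 1) + 2^2 + 2. Bump = 111. G_1 = 110.
G_1 = 110. HB_3(110) = 3^(3 + 1) + 3^3 + 2. Bump = 1282. G_2 = 1281.
G_2 = 1281. HB_4(1281) = 4^(4 + 1) + 4^4 + 1. Bump = 18751. G_3 = 18750.

18751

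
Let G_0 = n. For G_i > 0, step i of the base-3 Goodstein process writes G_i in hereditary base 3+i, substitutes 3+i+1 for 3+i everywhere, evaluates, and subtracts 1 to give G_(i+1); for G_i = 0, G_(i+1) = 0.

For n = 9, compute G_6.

G_0 = 9. HB_3(9) = 3^2. Bump = 16. G_1 = 15.
G_1 = 15. HB_4(15) = 3·4 + 3. Bump = 18. G_2 = 17.
G_2 = 17. HB_5(17) = 3·5 + 2. Bump = 20. G_3 = 19.
G_3 = 19. HB_6(19) = 3·6 + 1. Bump = 22. G_4 = 21.
G_4 = 21. HB_7(21) = 3·7. Bump = 24. G_5 = 23.
G_5 = 23. HB_8(23) = 2·8 + 7. Bump = 25. G_6 = 24.
G_6 = 24. HB_9(24) = 2·9 + 6. Bump = 26. G_7 = 25.

24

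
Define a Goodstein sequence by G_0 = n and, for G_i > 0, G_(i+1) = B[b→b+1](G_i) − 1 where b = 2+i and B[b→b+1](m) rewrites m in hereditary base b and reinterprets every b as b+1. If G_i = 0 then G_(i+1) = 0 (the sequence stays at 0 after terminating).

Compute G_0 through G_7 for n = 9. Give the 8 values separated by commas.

9, 81, 1023, 9842, 140743, 2471826, 50333399, 1162263921

step 0: 9 = 2^(2 + 1) + 1; sub 3 for 2: 3^(3 + 1) + 1; = 82; G_1 = 82−1 = 81
step 1: 81 = 3^(3 + 1); sub 4 for 3: 4^(4 + 1); = 1024; G_2 = 1024−1 = 1023
step 2: 1023 = 3·4^4 + 3·4^3 + 3·4^2 + 3·4 + 3; sub 5 for 4: 3·5^5 + 3·5^3 + 3·5^2 + 3·5 + 3; = 9843; G_3 = 9843−1 = 9842
step 3: 9842 = 3·5^5 + 3·5^3 + 3·5^2 + 3·5 + 2; sub 6 for 5: 3·6^6 + 3·6^3 + 3·6^2 + 3·6 + 2; = 140744; G_4 = 140744−1 = 140743
step 4: 140743 = 3·6^6 + 3·6^3 + 3·6^2 + 3·6 + 1; sub 7 for 6: 3·7^7 + 3·7^3 + 3·7^2 + 3·7 + 1; = 2471827; G_5 = 2471827−1 = 2471826
step 5: 2471826 = 3·7^7 + 3·7^3 + 3·7^2 + 3·7; sub 8 for 7: 3·8^8 + 3·8^3 + 3·8^2 + 3·8; = 50333400; G_6 = 50333400−1 = 50333399
step 6: 50333399 = 3·8^8 + 3·8^3 + 3·8^2 + 2·8 + 7; sub 9 for 8: 3·9^9 + 3·9^3 + 3·9^2 + 2·9 + 7; = 1162263922; G_7 = 1162263922−1 = 1162263921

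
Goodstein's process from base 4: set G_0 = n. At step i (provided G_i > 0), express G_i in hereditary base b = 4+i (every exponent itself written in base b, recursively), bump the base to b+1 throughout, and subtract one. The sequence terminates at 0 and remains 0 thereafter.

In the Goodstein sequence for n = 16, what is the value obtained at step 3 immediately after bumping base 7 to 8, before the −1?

34

(0) 16|_4 = 4^2 ↦ 5^2|_5 = 25 ⇒ 24
(1) 24|_5 = 4·5 + 4 ↦ 4·6 + 4|_6 = 28 ⇒ 27
(2) 27|_6 = 4·6 + 3 ↦ 4·7 + 3|_7 = 31 ⇒ 30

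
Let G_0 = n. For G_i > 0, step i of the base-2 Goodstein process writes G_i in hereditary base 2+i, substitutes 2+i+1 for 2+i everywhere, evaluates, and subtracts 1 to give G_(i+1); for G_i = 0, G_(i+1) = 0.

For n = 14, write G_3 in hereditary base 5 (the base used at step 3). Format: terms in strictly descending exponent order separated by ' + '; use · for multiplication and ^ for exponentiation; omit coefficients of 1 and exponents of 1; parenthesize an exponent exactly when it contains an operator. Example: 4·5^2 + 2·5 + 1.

G_0 = 14. HB_2(14) = 2^(2 + 1) + 2^2 + 2. Bump = 111. G_1 = 110.
G_1 = 110. HB_3(110) = 3^(3 + 1) + 3^3 + 2. Bump = 1282. G_2 = 1281.
G_2 = 1281. HB_4(1281) = 4^(4 + 1) + 4^4 + 1. Bump = 18751. G_3 = 18750.
G_3 = 18750. HB_5(18750) = 5^(5 + 1) + 5^5. Bump = 326592. G_4 = 326591.

5^(5 + 1) + 5^5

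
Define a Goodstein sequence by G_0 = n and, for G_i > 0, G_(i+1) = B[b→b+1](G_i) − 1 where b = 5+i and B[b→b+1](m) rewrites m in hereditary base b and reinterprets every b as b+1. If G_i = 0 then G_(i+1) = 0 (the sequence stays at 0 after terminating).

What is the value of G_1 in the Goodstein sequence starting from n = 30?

41

G_0=30  [base 5] 5^2 + 5  →[5↦6]→  6^2 + 6 = 42  −1 ⇒ G_1=41
G_1=41  [base 6] 6^2 + 5  →[6↦7]→  7^2 + 5 = 54  −1 ⇒ G_2=53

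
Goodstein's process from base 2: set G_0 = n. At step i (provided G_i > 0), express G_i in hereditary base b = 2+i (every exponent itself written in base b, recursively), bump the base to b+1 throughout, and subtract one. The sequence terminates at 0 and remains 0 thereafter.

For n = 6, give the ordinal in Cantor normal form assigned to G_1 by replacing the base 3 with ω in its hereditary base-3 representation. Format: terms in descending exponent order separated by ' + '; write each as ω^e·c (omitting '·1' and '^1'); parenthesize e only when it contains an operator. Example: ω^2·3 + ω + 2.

ω^ω + 2

G_0 = 6. HB_2(6) = 2^2 + 2. Bump = 30. G_1 = 29.
G_1 = 29. HB_3(29) = 3^3 + 2. Bump = 258. G_2 = 257.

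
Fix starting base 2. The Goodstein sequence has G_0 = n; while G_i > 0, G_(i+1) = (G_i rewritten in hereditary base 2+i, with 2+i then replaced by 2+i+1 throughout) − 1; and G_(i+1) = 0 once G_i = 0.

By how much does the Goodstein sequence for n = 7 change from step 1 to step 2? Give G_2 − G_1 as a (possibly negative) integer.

229

i=0: 7 = 2^2 + 2 + 1 (b=2); 2→3: 3^3 + 3 + 1 = 31; 31−1 = 30
i=1: 30 = 3^3 + 3 (b=3); 3→4: 4^4 + 4 = 260; 260−1 = 259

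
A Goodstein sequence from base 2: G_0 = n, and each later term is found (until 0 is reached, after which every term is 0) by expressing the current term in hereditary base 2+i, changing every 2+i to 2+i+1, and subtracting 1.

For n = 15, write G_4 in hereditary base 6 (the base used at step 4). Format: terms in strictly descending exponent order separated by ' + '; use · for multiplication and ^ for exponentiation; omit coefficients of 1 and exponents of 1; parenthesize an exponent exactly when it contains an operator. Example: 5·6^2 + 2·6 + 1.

15 —HB2→ 2^(2 + 1) + 2^2 + 2 + 1 —bump→ 3^(3 + 1) + 3^3 + 3 + 1 = 112 —(−1)→ 111
111 —HB3→ 3^(3 + 1) + 3^3 + 3 —bump→ 4^(4 + 1) + 4^4 + 4 = 1284 —(−1)→ 1283
1283 —HB4→ 4^(4 + 1) + 4^4 + 3 —bump→ 5^(5 + 1) + 5^5 + 3 = 18753 —(−1)→ 18752
18752 —HB5→ 5^(5 + 1) + 5^5 + 2 —bump→ 6^(6 + 1) + 6^6 + 2 = 326594 —(−1)→ 326593
326593 —HB6→ 6^(6 + 1) + 6^6 + 1 —bump→ 7^(7 + 1) + 7^7 + 1 = 6588345 —(−1)→ 6588344

6^(6 + 1) + 6^6 + 1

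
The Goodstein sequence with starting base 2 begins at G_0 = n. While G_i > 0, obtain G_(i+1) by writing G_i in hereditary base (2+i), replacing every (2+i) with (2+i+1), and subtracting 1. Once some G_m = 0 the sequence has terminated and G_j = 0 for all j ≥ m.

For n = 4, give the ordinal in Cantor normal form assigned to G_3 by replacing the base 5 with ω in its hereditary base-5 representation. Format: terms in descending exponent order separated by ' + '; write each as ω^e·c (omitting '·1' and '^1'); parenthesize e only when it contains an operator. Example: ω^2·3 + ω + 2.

ω^2·2 + ω·2

G_0 = 4. HB_2(4) = 2^2. Bump = 27. G_1 = 26.
G_1 = 26. HB_3(26) = 2·3^2 + 2·3 + 2. Bump = 42. G_2 = 41.
G_2 = 41. HB_4(41) = 2·4^2 + 2·4 + 1. Bump = 61. G_3 = 60.
G_3 = 60. HB_5(60) = 2·5^2 + 2·5. Bump = 84. G_4 = 83.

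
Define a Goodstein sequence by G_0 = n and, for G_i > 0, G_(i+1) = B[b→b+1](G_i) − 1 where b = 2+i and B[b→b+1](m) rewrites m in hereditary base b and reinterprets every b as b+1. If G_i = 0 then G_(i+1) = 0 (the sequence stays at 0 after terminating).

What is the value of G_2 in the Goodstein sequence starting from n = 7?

259

[0] 7 ≡ 2^2 + 2 + 1 (base 2). Lift 3: 31. −1: 30.
[1] 30 ≡ 3^3 + 3 (base 3). Lift 4: 260. −1: 259.
[2] 259 ≡ 4^4 + 3 (base 4). Lift 5: 3128. −1: 3127.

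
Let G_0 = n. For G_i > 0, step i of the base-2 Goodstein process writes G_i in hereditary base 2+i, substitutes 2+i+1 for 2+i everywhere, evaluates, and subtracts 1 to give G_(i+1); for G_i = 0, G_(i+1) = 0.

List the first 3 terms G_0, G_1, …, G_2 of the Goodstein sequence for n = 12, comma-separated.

12 —HB2→ 2^(2 + 1) + 2^2 —bump→ 3^(3 + 1) + 3^3 = 108 —(−1)→ 107
107 —HB3→ 3^(3 + 1) + 2·3^2 + 2·3 + 2 —bump→ 4^(4 + 1) + 2·4^2 + 2·4 + 2 = 1066 —(−1)→ 1065

12, 107, 1065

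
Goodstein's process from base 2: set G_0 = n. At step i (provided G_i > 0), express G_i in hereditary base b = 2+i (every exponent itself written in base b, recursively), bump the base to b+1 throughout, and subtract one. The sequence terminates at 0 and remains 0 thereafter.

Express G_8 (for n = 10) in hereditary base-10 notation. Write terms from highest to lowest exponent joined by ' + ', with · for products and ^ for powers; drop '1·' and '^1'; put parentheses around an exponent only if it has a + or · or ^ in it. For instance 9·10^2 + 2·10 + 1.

i=0: 10 = 2^(2 + 1) + 2 (b=2); 2→3: 3^(3 + 1) + 3 = 84; 84−1 = 83
i=1: 83 = 3^(3 + 1) + 2 (b=3); 3→4: 4^(4 + 1) + 2 = 1026; 1026−1 = 1025
i=2: 1025 = 4^(4 + 1) + 1 (b=4); 4→5: 5^(5 + 1) + 1 = 15626; 15626−1 = 15625
i=3: 15625 = 5^(5 + 1) (b=5); 5→6: 6^(6 + 1) = 279936; 279936−1 = 279935
i=4: 279935 = 5·6^6 + 5·6^5 + 5·6^4 + 5·6^3 + 5·6^2 + 5·6 + 5 (b=6); 6→7: 5·7^7 + 5·7^5 + 5·7^4 + 5·7^3 + 5·7^2 + 5·7 + 5 = 4215755; 4215755−1 = 4215754
i=5: 4215754 = 5·7^7 + 5·7^5 + 5·7^4 + 5·7^3 + 5·7^2 + 5·7 + 4 (b=7); 7→8: 5·8^8 + 5·8^5 + 5·8^4 + 5·8^3 + 5·8^2 + 5·8 + 4 = 84073324; 84073324−1 = 84073323
i=6: 84073323 = 5·8^8 + 5·8^5 + 5·8^4 + 5·8^3 + 5·8^2 + 5·8 + 3 (b=8); 8→9: 5·9^9 + 5·9^5 + 5·9^4 + 5·9^3 + 5·9^2 + 5·9 + 3 = 1937434593; 1937434593−1 = 1937434592
i=7: 1937434592 = 5·9^9 + 5·9^5 + 5·9^4 + 5·9^3 + 5·9^2 + 5·9 + 2 (b=9); 9→10: 5·10^10 + 5·10^5 + 5·10^4 + 5·10^3 + 5·10^2 + 5·10 + 2 = 50000555552; 50000555552−1 = 50000555551

5·10^10 + 5·10^5 + 5·10^4 + 5·10^3 + 5·10^2 + 5·10 + 1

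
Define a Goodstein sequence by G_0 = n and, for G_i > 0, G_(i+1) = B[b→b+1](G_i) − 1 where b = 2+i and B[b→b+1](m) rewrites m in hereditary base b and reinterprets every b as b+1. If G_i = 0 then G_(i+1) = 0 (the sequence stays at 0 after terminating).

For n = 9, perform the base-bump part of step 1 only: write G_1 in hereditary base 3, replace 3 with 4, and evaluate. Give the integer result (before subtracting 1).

G_0 = 9. HB_2(9) = 2^(2 + 1) + 1. Bump = 82. G_1 = 81.
G_1 = 81. HB_3(81) = 3^(3 + 1). Bump = 1024. G_2 = 1023.

1024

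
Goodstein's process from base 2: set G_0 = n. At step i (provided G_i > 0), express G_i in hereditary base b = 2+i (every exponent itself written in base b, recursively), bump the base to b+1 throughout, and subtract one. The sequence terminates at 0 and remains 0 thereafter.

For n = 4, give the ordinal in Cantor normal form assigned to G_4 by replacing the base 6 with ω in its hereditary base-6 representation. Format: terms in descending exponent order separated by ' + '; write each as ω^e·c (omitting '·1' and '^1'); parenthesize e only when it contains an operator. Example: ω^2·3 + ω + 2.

ω^2·2 + ω + 5

(0) 4|_2 = 2^2 ↦ 3^3|_3 = 27 ⇒ 26
(1) 26|_3 = 2·3^2 + 2·3 + 2 ↦ 2·4^2 + 2·4 + 2|_4 = 42 ⇒ 41
(2) 41|_4 = 2·4^2 + 2·4 + 1 ↦ 2·5^2 + 2·5 + 1|_5 = 61 ⇒ 60
(3) 60|_5 = 2·5^2 + 2·5 ↦ 2·6^2 + 2·6|_6 = 84 ⇒ 83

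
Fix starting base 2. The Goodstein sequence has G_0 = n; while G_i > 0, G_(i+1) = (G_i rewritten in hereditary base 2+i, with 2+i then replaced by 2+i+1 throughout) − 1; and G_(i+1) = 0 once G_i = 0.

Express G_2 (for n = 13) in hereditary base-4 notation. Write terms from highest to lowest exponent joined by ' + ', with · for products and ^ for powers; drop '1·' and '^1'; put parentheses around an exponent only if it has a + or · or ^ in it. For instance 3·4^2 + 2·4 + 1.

4^(4 + 1) + 3·4^3 + 3·4^2 + 3·4 + 3

G_0 = 13. HB_2(13) = 2^(2 + 1) + 2^2 + 1. Bump = 109. G_1 = 108.
G_1 = 108. HB_3(108) = 3^(3 + 1) + 3^3. Bump = 1280. G_2 = 1279.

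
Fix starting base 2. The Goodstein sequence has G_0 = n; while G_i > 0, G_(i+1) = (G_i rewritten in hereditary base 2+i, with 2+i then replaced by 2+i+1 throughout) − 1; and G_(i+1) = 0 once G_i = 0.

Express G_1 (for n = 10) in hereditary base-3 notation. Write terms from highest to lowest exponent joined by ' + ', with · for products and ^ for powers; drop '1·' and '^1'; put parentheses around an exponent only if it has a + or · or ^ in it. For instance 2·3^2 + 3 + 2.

step 0: 10 = 2^(2 + 1) + 2; sub 3 for 2: 3^(3 + 1) + 3; = 84; G_1 = 84−1 = 83
step 1: 83 = 3^(3 + 1) + 2; sub 4 for 3: 4^(4 + 1) + 2; = 1026; G_2 = 1026−1 = 1025

3^(3 + 1) + 2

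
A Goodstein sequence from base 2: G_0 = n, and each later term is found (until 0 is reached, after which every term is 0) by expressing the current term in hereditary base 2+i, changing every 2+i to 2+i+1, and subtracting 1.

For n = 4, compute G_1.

26

[0] 4 ≡ 2^2 (base 2). Lift 3: 27. −1: 26.
[1] 26 ≡ 2·3^2 + 2·3 + 2 (base 3). Lift 4: 42. −1: 41.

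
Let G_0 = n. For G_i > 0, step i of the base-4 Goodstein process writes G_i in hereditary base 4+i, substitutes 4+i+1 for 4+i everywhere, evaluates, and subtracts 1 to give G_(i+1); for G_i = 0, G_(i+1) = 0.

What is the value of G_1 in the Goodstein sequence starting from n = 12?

14

i=0: 12 = 3·4 (b=4); 4→5: 3·5 = 15; 15−1 = 14
i=1: 14 = 2·5 + 4 (b=5); 5→6: 2·6 + 4 = 16; 16−1 = 15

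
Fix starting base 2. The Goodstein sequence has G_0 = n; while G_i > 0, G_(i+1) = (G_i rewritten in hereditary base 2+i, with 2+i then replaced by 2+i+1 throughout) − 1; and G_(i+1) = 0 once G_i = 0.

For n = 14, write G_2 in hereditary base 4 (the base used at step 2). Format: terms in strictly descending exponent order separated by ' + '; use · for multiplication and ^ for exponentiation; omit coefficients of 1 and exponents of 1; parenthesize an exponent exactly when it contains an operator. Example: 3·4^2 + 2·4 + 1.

4^(4 + 1) + 4^4 + 1

base 2: 14 = 2^(2 + 1) + 2^2 + 2; at 3: 3^(3 + 1) + 3^3 + 3 = 111; next = 110
base 3: 110 = 3^(3 + 1) + 3^3 + 2; at 4: 4^(4 + 1) + 4^4 + 2 = 1282; next = 1281
base 4: 1281 = 4^(4 + 1) + 4^4 + 1; at 5: 5^(5 + 1) + 5^5 + 1 = 18751; next = 18750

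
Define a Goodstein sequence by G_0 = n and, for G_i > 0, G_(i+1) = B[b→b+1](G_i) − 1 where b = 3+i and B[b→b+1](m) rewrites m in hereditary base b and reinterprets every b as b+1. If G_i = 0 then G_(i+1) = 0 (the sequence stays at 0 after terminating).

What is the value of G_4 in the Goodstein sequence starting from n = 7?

step 0: 7 = 2·3 + 1; sub 4 for 3: 2·4 + 1; = 9; G_1 = 9−1 = 8
step 1: 8 = 2·4; sub 5 for 4: 2·5; = 10; G_2 = 10−1 = 9
step 2: 9 = 5 + 4; sub 6 for 5: 6 + 4; = 10; G_3 = 10−1 = 9
step 3: 9 = 6 + 3; sub 7 for 6: 7 + 3; = 10; G_4 = 10−1 = 9
step 4: 9 = 7 + 2; sub 8 for 7: 8 + 2; = 10; G_5 = 10−1 = 9

9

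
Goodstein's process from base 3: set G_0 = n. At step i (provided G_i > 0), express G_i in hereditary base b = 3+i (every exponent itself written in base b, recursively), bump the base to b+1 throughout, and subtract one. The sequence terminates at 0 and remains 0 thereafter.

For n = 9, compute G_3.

G_0 = 9. HB_3(9) = 3^2. Bump = 16. G_1 = 15.
G_1 = 15. HB_4(15) = 3·4 + 3. Bump = 18. G_2 = 17.
G_2 = 17. HB_5(17) = 3·5 + 2. Bump = 20. G_3 = 19.

19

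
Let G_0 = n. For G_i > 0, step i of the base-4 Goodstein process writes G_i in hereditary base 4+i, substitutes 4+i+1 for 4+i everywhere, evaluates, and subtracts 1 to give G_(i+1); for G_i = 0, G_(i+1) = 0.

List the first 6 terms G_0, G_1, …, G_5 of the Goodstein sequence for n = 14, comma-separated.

14, 16, 18, 20, 21, 22

i=0: 14 = 3·4 + 2 (b=4); 4→5: 3·5 + 2 = 17; 17−1 = 16
i=1: 16 = 3·5 + 1 (b=5); 5→6: 3·6 + 1 = 19; 19−1 = 18
i=2: 18 = 3·6 (b=6); 6→7: 3·7 = 21; 21−1 = 20
i=3: 20 = 2·7 + 6 (b=7); 7→8: 2·8 + 6 = 22; 22−1 = 21
i=4: 21 = 2·8 + 5 (b=8); 8→9: 2·9 + 5 = 23; 23−1 = 22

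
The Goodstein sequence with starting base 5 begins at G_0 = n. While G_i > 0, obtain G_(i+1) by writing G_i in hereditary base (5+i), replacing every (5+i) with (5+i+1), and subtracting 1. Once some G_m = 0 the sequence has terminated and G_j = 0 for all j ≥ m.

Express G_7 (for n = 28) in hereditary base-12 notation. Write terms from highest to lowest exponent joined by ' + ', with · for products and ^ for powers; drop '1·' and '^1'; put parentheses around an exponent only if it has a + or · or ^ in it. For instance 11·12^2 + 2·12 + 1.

8·12 + 5

28 —HB5→ 5^2 + 3 —bump→ 6^2 + 3 = 39 —(−1)→ 38
38 —HB6→ 6^2 + 2 —bump→ 7^2 + 2 = 51 —(−1)→ 50
50 —HB7→ 7^2 + 1 —bump→ 8^2 + 1 = 65 —(−1)→ 64
64 —HB8→ 8^2 —bump→ 9^2 = 81 —(−1)→ 80
80 —HB9→ 8·9 + 8 —bump→ 8·10 + 8 = 88 —(−1)→ 87
87 —HB10→ 8·10 + 7 —bump→ 8·11 + 7 = 95 —(−1)→ 94
94 —HB11→ 8·11 + 6 —bump→ 8·12 + 6 = 102 —(−1)→ 101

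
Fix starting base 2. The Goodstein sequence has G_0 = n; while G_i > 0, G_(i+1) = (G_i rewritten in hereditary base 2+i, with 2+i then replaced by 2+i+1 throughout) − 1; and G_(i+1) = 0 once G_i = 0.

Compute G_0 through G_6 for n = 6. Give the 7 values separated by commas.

(0) 6|_2 = 2^2 + 2 ↦ 3^3 + 3|_3 = 30 ⇒ 29
(1) 29|_3 = 3^3 + 2 ↦ 4^4 + 2|_4 = 258 ⇒ 257
(2) 257|_4 = 4^4 + 1 ↦ 5^5 + 1|_5 = 3126 ⇒ 3125
(3) 3125|_5 = 5^5 ↦ 6^6|_6 = 46656 ⇒ 46655
(4) 46655|_6 = 5·6^5 + 5·6^4 + 5·6^3 + 5·6^2 + 5·6 + 5 ↦ 5·7^5 + 5·7^4 + 5·7^3 + 5·7^2 + 5·7 + 5|_7 = 98040 ⇒ 98039
(5) 98039|_7 = 5·7^5 + 5·7^4 + 5·7^3 + 5·7^2 + 5·7 + 4 ↦ 5·8^5 + 5·8^4 + 5·8^3 + 5·8^2 + 5·8 + 4|_8 = 187244 ⇒ 187243

6, 29, 257, 3125, 46655, 98039, 187243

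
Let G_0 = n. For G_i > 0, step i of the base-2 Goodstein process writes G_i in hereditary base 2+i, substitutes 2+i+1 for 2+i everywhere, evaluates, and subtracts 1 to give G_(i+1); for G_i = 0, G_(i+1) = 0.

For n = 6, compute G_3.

[0] 6 ≡ 2^2 + 2 (base 2). Lift 3: 30. −1: 29.
[1] 29 ≡ 3^3 + 2 (base 3). Lift 4: 258. −1: 257.
[2] 257 ≡ 4^4 + 1 (base 4). Lift 5: 3126. −1: 3125.
[3] 3125 ≡ 5^5 (base 5). Lift 6: 46656. −1: 46655.

3125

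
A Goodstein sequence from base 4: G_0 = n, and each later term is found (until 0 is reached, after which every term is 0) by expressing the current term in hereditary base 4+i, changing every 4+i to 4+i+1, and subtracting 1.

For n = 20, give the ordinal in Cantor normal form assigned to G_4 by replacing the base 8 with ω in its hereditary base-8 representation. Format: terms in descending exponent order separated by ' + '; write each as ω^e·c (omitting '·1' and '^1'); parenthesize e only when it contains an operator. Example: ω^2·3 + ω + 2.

G_0=20  [base 4] 4^2 + 4  →[4↦5]→  5^2 + 5 = 30  −1 ⇒ G_1=29
G_1=29  [base 5] 5^2 + 4  →[5↦6]→  6^2 + 4 = 40  −1 ⇒ G_2=39
G_2=39  [base 6] 6^2 + 3  →[6↦7]→  7^2 + 3 = 52  −1 ⇒ G_3=51
G_3=51  [base 7] 7^2 + 2  →[7↦8]→  8^2 + 2 = 66  −1 ⇒ G_4=65
G_4=65  [base 8] 8^2 + 1  →[8↦9]→  9^2 + 1 = 82  −1 ⇒ G_5=81

ω^2 + 1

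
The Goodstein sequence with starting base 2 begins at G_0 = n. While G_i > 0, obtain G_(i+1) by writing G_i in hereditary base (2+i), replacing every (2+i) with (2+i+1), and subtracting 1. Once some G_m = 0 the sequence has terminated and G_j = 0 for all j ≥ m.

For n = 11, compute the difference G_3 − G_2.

base 2: 11 = 2^(2 + 1) + 2 + 1; at 3: 3^(3 + 1) + 3 + 1 = 85; next = 84
base 3: 84 = 3^(3 + 1) + 3; at 4: 4^(4 + 1) + 4 = 1028; next = 1027
base 4: 1027 = 4^(4 + 1) + 3; at 5: 5^(5 + 1) + 3 = 15628; next = 15627

14600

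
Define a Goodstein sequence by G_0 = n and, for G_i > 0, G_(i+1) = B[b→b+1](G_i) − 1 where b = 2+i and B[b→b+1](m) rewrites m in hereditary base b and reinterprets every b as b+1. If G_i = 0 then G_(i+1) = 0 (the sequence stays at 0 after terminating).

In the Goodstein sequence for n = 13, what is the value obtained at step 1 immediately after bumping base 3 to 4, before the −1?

1280

G_0 = 13. HB_2(13) = 2^(2 + 1) + 2^2 + 1. Bump = 109. G_1 = 108.
G_1 = 108. HB_3(108) = 3^(3 + 1) + 3^3. Bump = 1280. G_2 = 1279.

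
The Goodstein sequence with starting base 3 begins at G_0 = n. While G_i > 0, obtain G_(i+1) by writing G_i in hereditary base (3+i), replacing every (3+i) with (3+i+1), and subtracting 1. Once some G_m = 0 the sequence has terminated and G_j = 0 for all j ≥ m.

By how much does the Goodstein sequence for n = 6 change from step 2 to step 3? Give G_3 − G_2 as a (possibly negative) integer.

0

step 0: 6 = 2·3; sub 4 for 3: 2·4; = 8; G_1 = 8−1 = 7
step 1: 7 = 4 + 3; sub 5 for 4: 5 + 3; = 8; G_2 = 8−1 = 7
step 2: 7 = 5 + 2; sub 6 for 5: 6 + 2; = 8; G_3 = 8−1 = 7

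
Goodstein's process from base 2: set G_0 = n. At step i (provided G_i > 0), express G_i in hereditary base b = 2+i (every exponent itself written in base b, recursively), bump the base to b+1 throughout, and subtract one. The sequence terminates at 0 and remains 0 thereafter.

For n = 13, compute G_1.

108

G_0=13  [base 2] 2^(2 + 1) + 2^2 + 1  →[2↦3]→  3^(3 + 1) + 3^3 + 1 = 109  −1 ⇒ G_1=108
G_1=108  [base 3] 3^(3 + 1) + 3^3  →[3↦4]→  4^(4 + 1) + 4^4 = 1280  −1 ⇒ G_2=1279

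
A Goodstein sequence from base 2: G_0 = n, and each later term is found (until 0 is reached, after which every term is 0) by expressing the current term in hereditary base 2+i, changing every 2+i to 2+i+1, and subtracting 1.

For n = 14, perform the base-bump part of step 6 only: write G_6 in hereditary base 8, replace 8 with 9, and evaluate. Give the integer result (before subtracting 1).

G_0=14  [base 2] 2^(2 + 1) + 2^2 + 2  →[2↦3]→  3^(3 + 1) + 3^3 + 3 = 111  −1 ⇒ G_1=110
G_1=110  [base 3] 3^(3 + 1) + 3^3 + 2  →[3↦4]→  4^(4 + 1) + 4^4 + 2 = 1282  −1 ⇒ G_2=1281
G_2=1281  [base 4] 4^(4 + 1) + 4^4 + 1  →[4↦5]→  5^(5 + 1) + 5^5 + 1 = 18751  −1 ⇒ G_3=18750
G_3=18750  [base 5] 5^(5 + 1) + 5^5  →[5↦6]→  6^(6 + 1) + 6^6 = 326592  −1 ⇒ G_4=326591
G_4=326591  [base 6] 6^(6 + 1) + 5·6^5 + 5·6^4 + 5·6^3 + 5·6^2 + 5·6 + 5  →[6↦7]→  7^(7 + 1) + 5·7^5 + 5·7^4 + 5·7^3 + 5·7^2 + 5·7 + 5 = 5862841  −1 ⇒ G_5=5862840
G_5=5862840  [base 7] 7^(7 + 1) + 5·7^5 + 5·7^4 + 5·7^3 + 5·7^2 + 5·7 + 4  →[7↦8]→  8^(8 + 1) + 5·8^5 + 5·8^4 + 5·8^3 + 5·8^2 + 5·8 + 4 = 134404972  −1 ⇒ G_6=134404971
G_6=134404971  [base 8] 8^(8 + 1) + 5·8^5 + 5·8^4 + 5·8^3 + 5·8^2 + 5·8 + 3  →[8↦9]→  9^(9 + 1) + 5·9^5 + 5·9^4 + 5·9^3 + 5·9^2 + 5·9 + 3 = 3487116549  −1 ⇒ G_7=3487116548

3487116549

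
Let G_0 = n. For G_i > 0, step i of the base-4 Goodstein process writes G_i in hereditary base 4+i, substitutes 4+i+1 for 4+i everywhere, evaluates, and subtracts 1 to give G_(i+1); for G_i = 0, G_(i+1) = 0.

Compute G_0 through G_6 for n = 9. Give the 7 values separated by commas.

(0) 9|_4 = 2·4 + 1 ↦ 2·5 + 1|_5 = 11 ⇒ 10
(1) 10|_5 = 2·5 ↦ 2·6|_6 = 12 ⇒ 11
(2) 11|_6 = 6 + 5 ↦ 7 + 5|_7 = 12 ⇒ 11
(3) 11|_7 = 7 + 4 ↦ 8 + 4|_8 = 12 ⇒ 11
(4) 11|_8 = 8 + 3 ↦ 9 + 3|_9 = 12 ⇒ 11
(5) 11|_9 = 9 + 2 ↦ 10 + 2|_10 = 12 ⇒ 11

9, 10, 11, 11, 11, 11, 11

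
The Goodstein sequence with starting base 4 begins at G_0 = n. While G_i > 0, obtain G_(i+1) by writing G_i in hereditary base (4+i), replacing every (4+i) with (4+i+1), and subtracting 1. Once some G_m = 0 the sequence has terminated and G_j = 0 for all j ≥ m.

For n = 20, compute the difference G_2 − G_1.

20 —HB4→ 4^2 + 4 —bump→ 5^2 + 5 = 30 —(−1)→ 29
29 —HB5→ 5^2 + 4 —bump→ 6^2 + 4 = 40 —(−1)→ 39

10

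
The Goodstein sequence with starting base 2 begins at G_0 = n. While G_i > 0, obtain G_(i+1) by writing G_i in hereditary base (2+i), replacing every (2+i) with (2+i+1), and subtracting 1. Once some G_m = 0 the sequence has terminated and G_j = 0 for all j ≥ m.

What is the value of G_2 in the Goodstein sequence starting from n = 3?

G_0=3  [base 2] 2 + 1  →[2↦3]→  3 + 1 = 4  −1 ⇒ G_1=3
G_1=3  [base 3] 3  →[3↦4]→  4 = 4  −1 ⇒ G_2=3
G_2=3  [base 4] 3  →[4↦5]→  3 = 3  −1 ⇒ G_3=2

3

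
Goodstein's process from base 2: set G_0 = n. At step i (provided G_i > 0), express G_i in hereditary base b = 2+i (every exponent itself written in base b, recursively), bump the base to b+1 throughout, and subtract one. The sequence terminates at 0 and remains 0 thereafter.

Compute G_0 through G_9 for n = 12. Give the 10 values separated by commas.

12, 107, 1065, 15685, 280019, 5764910, 134217867, 3486784574, 100000000211, 3138428376974

[0] 12 ≡ 2^(2 + 1) + 2^2 (base 2). Lift 3: 108. −1: 107.
[1] 107 ≡ 3^(3 + 1) + 2·3^2 + 2·3 + 2 (base 3). Lift 4: 1066. −1: 1065.
[2] 1065 ≡ 4^(4 + 1) + 2·4^2 + 2·4 + 1 (base 4). Lift 5: 15686. −1: 15685.
[3] 15685 ≡ 5^(5 + 1) + 2·5^2 + 2·5 (base 5). Lift 6: 280020. −1: 280019.
[4] 280019 ≡ 6^(6 + 1) + 2·6^2 + 6 + 5 (base 6). Lift 7: 5764911. −1: 5764910.
[5] 5764910 ≡ 7^(7 + 1) + 2·7^2 + 7 + 4 (base 7). Lift 8: 134217868. −1: 134217867.
[6] 134217867 ≡ 8^(8 + 1) + 2·8^2 + 8 + 3 (base 8). Lift 9: 3486784575. −1: 3486784574.
[7] 3486784574 ≡ 9^(9 + 1) + 2·9^2 + 9 + 2 (base 9). Lift 10: 100000000212. −1: 100000000211.
[8] 100000000211 ≡ 10^(10 + 1) + 2·10^2 + 10 + 1 (base 10). Lift 11: 3138428376975. −1: 3138428376974.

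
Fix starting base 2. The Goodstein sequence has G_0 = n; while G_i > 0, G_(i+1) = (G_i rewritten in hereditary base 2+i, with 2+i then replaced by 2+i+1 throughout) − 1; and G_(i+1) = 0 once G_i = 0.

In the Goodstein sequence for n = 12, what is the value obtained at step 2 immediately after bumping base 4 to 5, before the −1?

12 —HB2→ 2^(2 + 1) + 2^2 —bump→ 3^(3 + 1) + 3^3 = 108 —(−1)→ 107
107 —HB3→ 3^(3 + 1) + 2·3^2 + 2·3 + 2 —bump→ 4^(4 + 1) + 2·4^2 + 2·4 + 2 = 1066 —(−1)→ 1065
1065 —HB4→ 4^(4 + 1) + 2·4^2 + 2·4 + 1 —bump→ 5^(5 + 1) + 2·5^2 + 2·5 + 1 = 15686 —(−1)→ 15685

15686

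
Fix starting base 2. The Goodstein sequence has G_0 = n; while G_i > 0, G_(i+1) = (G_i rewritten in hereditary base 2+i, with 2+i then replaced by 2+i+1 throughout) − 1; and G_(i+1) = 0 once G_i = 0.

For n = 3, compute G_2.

G_0=3  [base 2] 2 + 1  →[2↦3]→  3 + 1 = 4  −1 ⇒ G_1=3
G_1=3  [base 3] 3  →[3↦4]→  4 = 4  −1 ⇒ G_2=3

3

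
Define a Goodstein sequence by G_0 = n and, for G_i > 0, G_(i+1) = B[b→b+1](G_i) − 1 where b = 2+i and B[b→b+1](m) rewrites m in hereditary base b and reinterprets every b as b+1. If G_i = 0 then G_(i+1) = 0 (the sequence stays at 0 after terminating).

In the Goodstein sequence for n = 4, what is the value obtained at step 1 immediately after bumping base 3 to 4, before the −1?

base 2: 4 = 2^2; at 3: 3^3 = 27; next = 26
base 3: 26 = 2·3^2 + 2·3 + 2; at 4: 2·4^2 + 2·4 + 2 = 42; next = 41

42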